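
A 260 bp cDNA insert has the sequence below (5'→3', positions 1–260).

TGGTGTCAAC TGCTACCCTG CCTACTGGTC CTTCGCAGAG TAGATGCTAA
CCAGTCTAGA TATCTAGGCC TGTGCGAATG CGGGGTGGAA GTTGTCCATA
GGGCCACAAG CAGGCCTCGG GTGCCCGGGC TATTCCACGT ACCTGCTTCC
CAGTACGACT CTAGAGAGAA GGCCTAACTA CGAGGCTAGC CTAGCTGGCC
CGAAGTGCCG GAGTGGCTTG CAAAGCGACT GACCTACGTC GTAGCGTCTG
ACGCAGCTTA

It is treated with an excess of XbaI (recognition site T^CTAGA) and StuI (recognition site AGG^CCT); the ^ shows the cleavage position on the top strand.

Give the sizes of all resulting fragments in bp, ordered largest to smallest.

88, 55, 46, 46, 13, 12 bp

XbaI sites (TCTAGA) start at positions 55, 160.
XbaI cuts after the first base of each site, so after positions 55, 160.
StuI sites (AGGCCT) start at positions 66, 112, 170.
StuI cuts after base 3 of each site, so after positions 68, 114, 172.
Combined cut positions: 55, 68, 114, 160, 172.
Linear molecule, 5 cuts → 6 fragments:
  1–55 → 55 bp
  56–68 → 13 bp
  69–114 → 46 bp
  115–160 → 46 bp
  161–172 → 12 bp
  173–260 → 88 bp
Sorted largest to smallest: 88, 55, 46, 46, 13, 12 bp.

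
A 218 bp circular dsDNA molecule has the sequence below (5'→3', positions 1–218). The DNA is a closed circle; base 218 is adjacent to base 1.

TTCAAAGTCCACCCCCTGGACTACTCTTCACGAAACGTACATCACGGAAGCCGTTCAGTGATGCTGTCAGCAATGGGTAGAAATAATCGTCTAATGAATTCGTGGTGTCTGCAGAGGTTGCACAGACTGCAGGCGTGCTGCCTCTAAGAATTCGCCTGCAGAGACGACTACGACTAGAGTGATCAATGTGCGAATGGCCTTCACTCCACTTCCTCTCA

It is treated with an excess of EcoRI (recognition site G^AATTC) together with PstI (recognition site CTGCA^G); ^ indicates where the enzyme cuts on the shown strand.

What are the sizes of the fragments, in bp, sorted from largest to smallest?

EcoRI sites (GAATTC) start at positions 96, 148.
EcoRI cuts after the first base of each site, so after positions 96, 148.
PstI sites (CTGCAG) start at positions 109, 127, 156.
PstI cuts after base 5 of each site (before the last base), so after positions 113, 131, 160.
Combined cut positions: 96, 113, 131, 148, 160.
Circular molecule, 5 cuts → 5 fragments:
  97–113 → 17 bp
  114–131 → 18 bp
  132–148 → 17 bp
  149–160 → 12 bp
  161–218 then 1–96 → 58 + 96 = 154 bp
Sorted largest to smallest: 154, 18, 17, 17, 12 bp.

154, 18, 17, 17, 12 bp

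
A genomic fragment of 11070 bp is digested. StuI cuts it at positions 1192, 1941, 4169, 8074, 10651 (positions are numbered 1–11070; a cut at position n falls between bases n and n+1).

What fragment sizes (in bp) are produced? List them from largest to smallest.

3905, 2577, 2228, 1192, 749, 419 bp

Linear molecule, 5 cuts → 6 fragments:
  1192 − 0 = 1192 bp
  1941 − 1192 = 749 bp
  4169 − 1941 = 2228 bp
  8074 − 4169 = 3905 bp
  10651 − 8074 = 2577 bp
  11070 − 10651 = 419 bp
Sorted largest to smallest: 3905, 2577, 2228, 1192, 749, 419 bp.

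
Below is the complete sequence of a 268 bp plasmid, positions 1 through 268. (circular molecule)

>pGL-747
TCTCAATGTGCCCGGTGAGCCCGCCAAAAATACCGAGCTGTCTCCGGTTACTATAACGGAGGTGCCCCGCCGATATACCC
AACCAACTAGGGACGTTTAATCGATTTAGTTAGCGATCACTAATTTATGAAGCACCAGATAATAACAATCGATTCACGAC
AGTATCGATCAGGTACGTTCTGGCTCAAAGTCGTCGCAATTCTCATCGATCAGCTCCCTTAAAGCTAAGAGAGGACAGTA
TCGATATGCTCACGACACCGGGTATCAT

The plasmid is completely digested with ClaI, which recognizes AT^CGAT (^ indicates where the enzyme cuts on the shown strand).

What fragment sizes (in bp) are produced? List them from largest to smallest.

ClaI sites (ATCGAT) start at positions 100, 148, 164, 205, 240.
ClaI cuts after base 2 of each site, so after positions 101, 149, 165, 206, 241.
Circular molecule, 5 cuts → 5 fragments:
  102–149 → 48 bp
  150–165 → 16 bp
  166–206 → 41 bp
  207–241 → 35 bp
  242–268 then 1–101 → 27 + 101 = 128 bp
Sorted largest to smallest: 128, 48, 41, 35, 16 bp.

128, 48, 41, 35, 16 bp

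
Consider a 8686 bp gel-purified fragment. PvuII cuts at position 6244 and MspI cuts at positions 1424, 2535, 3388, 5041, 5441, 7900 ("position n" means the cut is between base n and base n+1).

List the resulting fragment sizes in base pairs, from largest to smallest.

1656, 1653, 1424, 1111, 853, 803, 786, 400 bp

Combined cut positions (sorted): 1424, 2535, 3388, 5041, 5441, 6244, 7900.
Linear molecule, 7 cuts → 8 fragments:
  1424 − 0 = 1424 bp
  2535 − 1424 = 1111 bp
  3388 − 2535 = 853 bp
  5041 − 3388 = 1653 bp
  5441 − 5041 = 400 bp
  6244 − 5441 = 803 bp
  7900 − 6244 = 1656 bp
  8686 − 7900 = 786 bp
Sorted largest to smallest: 1656, 1653, 1424, 1111, 853, 803, 786, 400 bp.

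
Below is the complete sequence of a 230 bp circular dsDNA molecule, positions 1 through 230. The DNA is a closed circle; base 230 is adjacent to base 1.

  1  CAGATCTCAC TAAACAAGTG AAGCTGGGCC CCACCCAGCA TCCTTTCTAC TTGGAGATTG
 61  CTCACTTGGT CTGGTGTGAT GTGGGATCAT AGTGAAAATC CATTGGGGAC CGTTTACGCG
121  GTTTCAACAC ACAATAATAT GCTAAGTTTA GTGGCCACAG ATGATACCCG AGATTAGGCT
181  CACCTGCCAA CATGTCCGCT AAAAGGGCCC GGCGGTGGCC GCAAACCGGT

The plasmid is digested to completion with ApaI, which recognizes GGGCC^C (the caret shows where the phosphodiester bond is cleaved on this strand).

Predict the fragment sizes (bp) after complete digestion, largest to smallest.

179, 51 bp

ApaI sites (GGGCCC) start at positions 26, 205.
ApaI cuts after base 5 of each site (before the last base), so after positions 30, 209.
Circular molecule, 2 cuts → 2 fragments:
  31–209 → 179 bp
  210–230 then 1–30 → 21 + 30 = 51 bp
Sorted largest to smallest: 179, 51 bp.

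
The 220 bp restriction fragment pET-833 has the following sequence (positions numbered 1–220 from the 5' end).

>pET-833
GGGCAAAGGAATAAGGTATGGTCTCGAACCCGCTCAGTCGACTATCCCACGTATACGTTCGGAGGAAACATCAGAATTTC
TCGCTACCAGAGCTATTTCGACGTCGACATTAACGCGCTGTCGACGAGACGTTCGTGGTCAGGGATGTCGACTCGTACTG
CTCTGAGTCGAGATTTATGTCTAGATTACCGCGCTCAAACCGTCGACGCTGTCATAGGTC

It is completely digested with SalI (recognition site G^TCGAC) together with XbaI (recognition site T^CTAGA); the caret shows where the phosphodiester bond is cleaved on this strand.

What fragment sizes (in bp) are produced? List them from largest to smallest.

66, 37, 33, 27, 22, 18, 17 bp

SalI sites (GTCGAC) start at positions 37, 103, 120, 147, 202.
SalI cuts after the first base of each site, so after positions 37, 103, 120, 147, 202.
The XbaI site (TCTAGA) starts at position 180.
XbaI cuts after the first base of each site, so after position 180.
Combined cut positions: 37, 103, 120, 147, 180, 202.
Linear molecule, 6 cuts → 7 fragments:
  1–37 → 37 bp
  38–103 → 66 bp
  104–120 → 17 bp
  121–147 → 27 bp
  148–180 → 33 bp
  181–202 → 22 bp
  203–220 → 18 bp
Sorted largest to smallest: 66, 37, 33, 27, 22, 18, 17 bp.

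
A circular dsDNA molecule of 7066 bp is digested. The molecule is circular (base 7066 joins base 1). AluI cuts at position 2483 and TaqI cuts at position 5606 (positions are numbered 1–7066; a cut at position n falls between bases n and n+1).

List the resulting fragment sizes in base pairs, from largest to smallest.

3943, 3123 bp

Combined cut positions (sorted): 2483, 5606.
Circular molecule, 2 cuts → 2 fragments:
  5606 − 2483 = 3123 bp
  wrap: 7066 − 5606 + 2483 = 3943 bp
Sorted largest to smallest: 3943, 3123 bp.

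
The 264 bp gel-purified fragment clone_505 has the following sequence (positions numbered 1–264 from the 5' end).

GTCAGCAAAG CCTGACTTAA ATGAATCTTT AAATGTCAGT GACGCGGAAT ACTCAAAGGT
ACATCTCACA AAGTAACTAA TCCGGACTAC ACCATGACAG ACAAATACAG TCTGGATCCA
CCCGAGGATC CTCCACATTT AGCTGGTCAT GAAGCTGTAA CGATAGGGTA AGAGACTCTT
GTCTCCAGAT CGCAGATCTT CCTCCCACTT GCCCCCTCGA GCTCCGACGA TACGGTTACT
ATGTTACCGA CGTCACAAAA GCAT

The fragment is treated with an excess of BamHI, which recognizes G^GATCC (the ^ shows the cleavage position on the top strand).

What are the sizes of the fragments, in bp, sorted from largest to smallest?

BamHI sites (GGATCC) start at positions 114, 126.
BamHI cuts after the first base of each site, so after positions 114, 126.
Linear molecule, 2 cuts → 3 fragments:
  1–114 → 114 bp
  115–126 → 12 bp
  127–264 → 138 bp
Sorted largest to smallest: 138, 114, 12 bp.

138, 114, 12 bp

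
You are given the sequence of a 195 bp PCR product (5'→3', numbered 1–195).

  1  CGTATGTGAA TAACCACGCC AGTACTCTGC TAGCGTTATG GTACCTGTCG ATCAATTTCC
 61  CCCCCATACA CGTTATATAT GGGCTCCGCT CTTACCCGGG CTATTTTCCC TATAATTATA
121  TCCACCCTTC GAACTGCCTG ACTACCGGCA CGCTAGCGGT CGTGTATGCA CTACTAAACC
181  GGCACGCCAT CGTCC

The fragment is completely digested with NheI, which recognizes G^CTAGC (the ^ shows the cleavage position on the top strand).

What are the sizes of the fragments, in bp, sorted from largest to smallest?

123, 43, 29 bp

NheI sites (GCTAGC) start at positions 29, 152.
NheI cuts after the first base of each site, so after positions 29, 152.
Linear molecule, 2 cuts → 3 fragments:
  1–29 → 29 bp
  30–152 → 123 bp
  153–195 → 43 bp
Sorted largest to smallest: 123, 43, 29 bp.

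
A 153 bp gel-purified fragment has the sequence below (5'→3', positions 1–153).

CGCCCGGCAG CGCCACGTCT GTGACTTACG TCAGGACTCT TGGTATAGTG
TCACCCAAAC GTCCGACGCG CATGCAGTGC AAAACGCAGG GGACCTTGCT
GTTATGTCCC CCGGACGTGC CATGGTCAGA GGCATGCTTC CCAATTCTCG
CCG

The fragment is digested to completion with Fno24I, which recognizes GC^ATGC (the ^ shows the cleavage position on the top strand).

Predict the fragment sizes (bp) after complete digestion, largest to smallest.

Fno24I sites (GCATGC) start at positions 70, 132.
Fno24I cuts after base 2 of each site, so after positions 71, 133.
Linear molecule, 2 cuts → 3 fragments:
  1–71 → 71 bp
  72–133 → 62 bp
  134–153 → 20 bp
Sorted largest to smallest: 71, 62, 20 bp.

71, 62, 20 bp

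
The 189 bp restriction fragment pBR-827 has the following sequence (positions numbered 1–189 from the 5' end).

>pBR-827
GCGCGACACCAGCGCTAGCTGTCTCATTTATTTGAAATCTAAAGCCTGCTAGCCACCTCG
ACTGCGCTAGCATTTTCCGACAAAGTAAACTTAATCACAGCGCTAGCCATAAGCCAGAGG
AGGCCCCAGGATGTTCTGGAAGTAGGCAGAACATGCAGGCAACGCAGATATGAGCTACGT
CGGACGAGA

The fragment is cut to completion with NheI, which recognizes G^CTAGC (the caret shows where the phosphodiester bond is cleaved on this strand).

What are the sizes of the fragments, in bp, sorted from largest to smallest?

NheI sites (GCTAGC) start at positions 14, 48, 66, 102.
NheI cuts after the first base of each site, so after positions 14, 48, 66, 102.
Linear molecule, 4 cuts → 5 fragments:
  1–14 → 14 bp
  15–48 → 34 bp
  49–66 → 18 bp
  67–102 → 36 bp
  103–189 → 87 bp
Sorted largest to smallest: 87, 36, 34, 18, 14 bp.

87, 36, 34, 18, 14 bp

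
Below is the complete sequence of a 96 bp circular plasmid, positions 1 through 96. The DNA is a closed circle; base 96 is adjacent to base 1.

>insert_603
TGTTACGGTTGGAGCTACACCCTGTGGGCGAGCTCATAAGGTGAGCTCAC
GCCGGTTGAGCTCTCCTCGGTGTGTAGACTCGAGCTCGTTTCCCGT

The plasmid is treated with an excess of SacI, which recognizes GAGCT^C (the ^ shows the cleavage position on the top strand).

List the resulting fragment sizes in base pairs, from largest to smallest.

SacI sites (GAGCTC) start at positions 30, 43, 58, 82.
SacI cuts after base 5 of each site (before the last base), so after positions 34, 47, 62, 86.
Circular molecule, 4 cuts → 4 fragments:
  35–47 → 13 bp
  48–62 → 15 bp
  63–86 → 24 bp
  87–96 then 1–34 → 10 + 34 = 44 bp
Sorted largest to smallest: 44, 24, 15, 13 bp.

44, 24, 15, 13 bp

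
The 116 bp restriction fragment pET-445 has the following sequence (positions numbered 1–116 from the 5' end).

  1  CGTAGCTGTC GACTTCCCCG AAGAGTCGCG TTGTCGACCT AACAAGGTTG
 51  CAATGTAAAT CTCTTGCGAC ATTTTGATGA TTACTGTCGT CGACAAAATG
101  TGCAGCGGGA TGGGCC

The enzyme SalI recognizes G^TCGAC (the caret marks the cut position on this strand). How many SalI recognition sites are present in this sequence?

3

GTCGAC occurs starting at positions 8, 33, 89.
SalI cuts at 3 sites.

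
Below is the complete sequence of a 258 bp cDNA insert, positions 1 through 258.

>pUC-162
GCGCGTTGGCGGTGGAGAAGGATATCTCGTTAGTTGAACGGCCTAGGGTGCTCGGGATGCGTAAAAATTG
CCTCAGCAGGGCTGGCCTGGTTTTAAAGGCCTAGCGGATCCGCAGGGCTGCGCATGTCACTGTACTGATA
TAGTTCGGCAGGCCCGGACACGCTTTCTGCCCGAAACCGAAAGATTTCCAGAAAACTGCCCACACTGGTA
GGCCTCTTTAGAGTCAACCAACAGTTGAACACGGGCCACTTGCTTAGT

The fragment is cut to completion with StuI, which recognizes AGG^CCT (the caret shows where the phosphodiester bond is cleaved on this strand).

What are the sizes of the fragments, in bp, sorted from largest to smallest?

StuI sites (AGGCCT) start at positions 97, 210.
StuI cuts after base 3 of each site, so after positions 99, 212.
Linear molecule, 2 cuts → 3 fragments:
  1–99 → 99 bp
  100–212 → 113 bp
  213–258 → 46 bp
Sorted largest to smallest: 113, 99, 46 bp.

113, 99, 46 bp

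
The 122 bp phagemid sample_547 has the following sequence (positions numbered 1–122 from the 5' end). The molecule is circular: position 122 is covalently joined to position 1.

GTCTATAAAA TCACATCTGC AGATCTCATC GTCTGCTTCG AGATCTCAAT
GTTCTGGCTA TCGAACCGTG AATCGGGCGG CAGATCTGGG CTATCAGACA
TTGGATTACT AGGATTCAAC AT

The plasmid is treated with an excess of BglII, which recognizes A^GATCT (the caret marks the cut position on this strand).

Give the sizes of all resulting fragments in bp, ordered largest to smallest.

61, 41, 20 bp

BglII sites (AGATCT) start at positions 21, 41, 82.
BglII cuts after the first base of each site, so after positions 21, 41, 82.
Circular molecule, 3 cuts → 3 fragments:
  22–41 → 20 bp
  42–82 → 41 bp
  83–122 then 1–21 → 40 + 21 = 61 bp
Sorted largest to smallest: 61, 41, 20 bp.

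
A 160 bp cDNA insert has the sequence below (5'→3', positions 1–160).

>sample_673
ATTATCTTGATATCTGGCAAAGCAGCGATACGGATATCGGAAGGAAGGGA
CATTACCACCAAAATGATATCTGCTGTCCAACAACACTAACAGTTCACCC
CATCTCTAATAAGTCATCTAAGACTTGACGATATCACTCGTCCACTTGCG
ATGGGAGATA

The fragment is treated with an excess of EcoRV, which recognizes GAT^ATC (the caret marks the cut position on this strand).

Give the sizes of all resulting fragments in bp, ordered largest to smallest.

EcoRV sites (GATATC) start at positions 9, 33, 66, 130.
EcoRV cuts after base 3 of each site, so after positions 11, 35, 68, 132.
Linear molecule, 4 cuts → 5 fragments:
  1–11 → 11 bp
  12–35 → 24 bp
  36–68 → 33 bp
  69–132 → 64 bp
  133–160 → 28 bp
Sorted largest to smallest: 64, 33, 28, 24, 11 bp.

64, 33, 28, 24, 11 bp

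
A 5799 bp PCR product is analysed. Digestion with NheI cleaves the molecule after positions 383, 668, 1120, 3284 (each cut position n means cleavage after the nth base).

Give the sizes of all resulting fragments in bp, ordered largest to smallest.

Linear molecule, 4 cuts → 5 fragments:
  383 − 0 = 383 bp
  668 − 383 = 285 bp
  1120 − 668 = 452 bp
  3284 − 1120 = 2164 bp
  5799 − 3284 = 2515 bp
Sorted largest to smallest: 2515, 2164, 452, 383, 285 bp.

2515, 2164, 452, 383, 285 bp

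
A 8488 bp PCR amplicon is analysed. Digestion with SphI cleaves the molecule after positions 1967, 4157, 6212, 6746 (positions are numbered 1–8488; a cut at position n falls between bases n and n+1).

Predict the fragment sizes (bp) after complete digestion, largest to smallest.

2190, 2055, 1967, 1742, 534 bp

Linear molecule, 4 cuts → 5 fragments:
  1967 − 0 = 1967 bp
  4157 − 1967 = 2190 bp
  6212 − 4157 = 2055 bp
  6746 − 6212 = 534 bp
  8488 − 6746 = 1742 bp
Sorted largest to smallest: 2190, 2055, 1967, 1742, 534 bp.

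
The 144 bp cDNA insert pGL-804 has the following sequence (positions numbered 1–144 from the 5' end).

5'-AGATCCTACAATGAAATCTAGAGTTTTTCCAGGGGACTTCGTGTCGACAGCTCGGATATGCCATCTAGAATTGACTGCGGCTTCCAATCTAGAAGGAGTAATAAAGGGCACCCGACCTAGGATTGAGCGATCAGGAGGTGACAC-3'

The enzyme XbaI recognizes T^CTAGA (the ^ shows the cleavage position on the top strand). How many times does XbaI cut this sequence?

3

TCTAGA occurs starting at positions 17, 64, 88.
XbaI cuts at 3 sites.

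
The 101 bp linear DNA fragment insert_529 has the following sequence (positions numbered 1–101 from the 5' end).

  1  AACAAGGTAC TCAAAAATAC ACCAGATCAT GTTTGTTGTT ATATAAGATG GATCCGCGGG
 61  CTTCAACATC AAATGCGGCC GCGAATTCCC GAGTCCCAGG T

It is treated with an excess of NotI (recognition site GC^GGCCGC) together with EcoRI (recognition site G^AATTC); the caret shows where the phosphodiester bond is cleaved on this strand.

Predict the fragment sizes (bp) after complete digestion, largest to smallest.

76, 18, 7 bp

The NotI site (GCGGCCGC) starts at position 75.
NotI cuts after base 2 of each site, so after position 76.
The EcoRI site (GAATTC) starts at position 83.
EcoRI cuts after the first base of each site, so after position 83.
Combined cut positions: 76, 83.
Linear molecule, 2 cuts → 3 fragments:
  1–76 → 76 bp
  77–83 → 7 bp
  84–101 → 18 bp
Sorted largest to smallest: 76, 18, 7 bp.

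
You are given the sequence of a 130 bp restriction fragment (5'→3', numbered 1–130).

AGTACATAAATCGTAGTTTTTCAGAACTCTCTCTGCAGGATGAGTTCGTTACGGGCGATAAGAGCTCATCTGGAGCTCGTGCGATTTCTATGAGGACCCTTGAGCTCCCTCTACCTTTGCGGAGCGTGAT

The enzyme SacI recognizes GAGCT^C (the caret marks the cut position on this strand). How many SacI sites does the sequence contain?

GAGCTC occurs starting at positions 62, 73, 102.
SacI cuts at 3 sites.

3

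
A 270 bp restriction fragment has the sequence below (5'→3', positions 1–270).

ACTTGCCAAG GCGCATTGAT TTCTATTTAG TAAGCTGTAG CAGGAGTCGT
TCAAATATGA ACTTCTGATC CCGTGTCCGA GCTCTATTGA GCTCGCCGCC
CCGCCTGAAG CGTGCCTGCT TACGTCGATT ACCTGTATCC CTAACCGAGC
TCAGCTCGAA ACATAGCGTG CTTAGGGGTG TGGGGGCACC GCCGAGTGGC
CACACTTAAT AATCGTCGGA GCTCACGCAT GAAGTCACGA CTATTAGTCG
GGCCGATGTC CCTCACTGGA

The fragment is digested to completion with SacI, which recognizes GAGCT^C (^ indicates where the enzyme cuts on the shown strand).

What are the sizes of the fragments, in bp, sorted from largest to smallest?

SacI sites (GAGCTC) start at positions 79, 89, 147, 219.
SacI cuts after base 5 of each site (before the last base), so after positions 83, 93, 151, 223.
Linear molecule, 4 cuts → 5 fragments:
  1–83 → 83 bp
  84–93 → 10 bp
  94–151 → 58 bp
  152–223 → 72 bp
  224–270 → 47 bp
Sorted largest to smallest: 83, 72, 58, 47, 10 bp.

83, 72, 58, 47, 10 bp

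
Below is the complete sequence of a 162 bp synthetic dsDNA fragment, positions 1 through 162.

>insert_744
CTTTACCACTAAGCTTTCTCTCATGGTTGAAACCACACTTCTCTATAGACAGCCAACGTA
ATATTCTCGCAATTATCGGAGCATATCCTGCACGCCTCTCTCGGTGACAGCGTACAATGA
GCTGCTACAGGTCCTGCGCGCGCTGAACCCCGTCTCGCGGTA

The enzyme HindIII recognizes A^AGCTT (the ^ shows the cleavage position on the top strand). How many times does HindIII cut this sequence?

AAGCTT occurs starting at position 11.
HindIII cuts at 1 site.

1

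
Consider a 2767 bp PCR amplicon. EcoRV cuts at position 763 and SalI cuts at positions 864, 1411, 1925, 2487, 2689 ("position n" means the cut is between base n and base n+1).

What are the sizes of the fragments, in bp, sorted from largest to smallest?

763, 562, 547, 514, 202, 101, 78 bp

Combined cut positions (sorted): 763, 864, 1411, 1925, 2487, 2689.
Linear molecule, 6 cuts → 7 fragments:
  763 − 0 = 763 bp
  864 − 763 = 101 bp
  1411 − 864 = 547 bp
  1925 − 1411 = 514 bp
  2487 − 1925 = 562 bp
  2689 − 2487 = 202 bp
  2767 − 2689 = 78 bp
Sorted largest to smallest: 763, 562, 547, 514, 202, 101, 78 bp.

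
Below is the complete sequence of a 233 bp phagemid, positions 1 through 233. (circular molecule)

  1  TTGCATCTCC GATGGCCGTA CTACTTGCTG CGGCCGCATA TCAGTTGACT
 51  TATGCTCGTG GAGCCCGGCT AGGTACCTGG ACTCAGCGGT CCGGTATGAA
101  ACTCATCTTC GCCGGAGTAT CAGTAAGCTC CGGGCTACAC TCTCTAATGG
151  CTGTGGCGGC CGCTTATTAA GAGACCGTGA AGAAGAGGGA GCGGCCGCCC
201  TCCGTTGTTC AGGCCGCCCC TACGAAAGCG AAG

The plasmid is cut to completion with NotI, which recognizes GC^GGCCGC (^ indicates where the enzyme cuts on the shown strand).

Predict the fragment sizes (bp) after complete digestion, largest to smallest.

126, 72, 35 bp

NotI sites (GCGGCCGC) start at positions 30, 156, 191.
NotI cuts after base 2 of each site, so after positions 31, 157, 192.
Circular molecule, 3 cuts → 3 fragments:
  32–157 → 126 bp
  158–192 → 35 bp
  193–233 then 1–31 → 41 + 31 = 72 bp
Sorted largest to smallest: 126, 72, 35 bp.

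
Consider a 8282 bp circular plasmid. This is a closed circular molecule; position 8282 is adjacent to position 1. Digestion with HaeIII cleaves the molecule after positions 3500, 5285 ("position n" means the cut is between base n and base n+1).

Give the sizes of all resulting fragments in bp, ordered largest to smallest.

6497, 1785 bp

Circular molecule, 2 cuts → 2 fragments:
  5285 − 3500 = 1785 bp
  wrap: 8282 − 5285 + 3500 = 6497 bp
Sorted largest to smallest: 6497, 1785 bp.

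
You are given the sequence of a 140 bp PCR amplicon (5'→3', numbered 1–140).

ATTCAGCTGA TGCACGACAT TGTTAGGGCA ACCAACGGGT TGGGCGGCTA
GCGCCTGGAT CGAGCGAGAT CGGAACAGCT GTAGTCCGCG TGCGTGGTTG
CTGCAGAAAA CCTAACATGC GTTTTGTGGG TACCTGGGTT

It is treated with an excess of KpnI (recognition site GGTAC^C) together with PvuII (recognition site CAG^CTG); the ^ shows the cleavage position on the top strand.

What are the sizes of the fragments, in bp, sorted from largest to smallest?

72, 55, 7, 6 bp

The KpnI site (GGTACC) starts at position 129.
KpnI cuts after base 5 of each site (before the last base), so after position 133.
PvuII sites (CAGCTG) start at positions 4, 76.
PvuII cuts after base 3 of each site, so after positions 6, 78.
Combined cut positions: 6, 78, 133.
Linear molecule, 3 cuts → 4 fragments:
  1–6 → 6 bp
  7–78 → 72 bp
  79–133 → 55 bp
  134–140 → 7 bp
Sorted largest to smallest: 72, 55, 7, 6 bp.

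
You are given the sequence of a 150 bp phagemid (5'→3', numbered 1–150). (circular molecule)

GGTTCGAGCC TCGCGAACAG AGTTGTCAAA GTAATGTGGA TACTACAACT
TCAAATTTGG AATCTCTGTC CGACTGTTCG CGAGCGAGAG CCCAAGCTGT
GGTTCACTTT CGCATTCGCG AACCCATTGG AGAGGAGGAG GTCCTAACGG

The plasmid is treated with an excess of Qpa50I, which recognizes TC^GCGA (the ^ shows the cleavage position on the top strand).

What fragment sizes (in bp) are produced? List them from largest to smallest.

67, 45, 38 bp

Qpa50I sites (TCGCGA) start at positions 11, 78, 116.
Qpa50I cuts after base 2 of each site, so after positions 12, 79, 117.
Circular molecule, 3 cuts → 3 fragments:
  13–79 → 67 bp
  80–117 → 38 bp
  118–150 then 1–12 → 33 + 12 = 45 bp
Sorted largest to smallest: 67, 45, 38 bp.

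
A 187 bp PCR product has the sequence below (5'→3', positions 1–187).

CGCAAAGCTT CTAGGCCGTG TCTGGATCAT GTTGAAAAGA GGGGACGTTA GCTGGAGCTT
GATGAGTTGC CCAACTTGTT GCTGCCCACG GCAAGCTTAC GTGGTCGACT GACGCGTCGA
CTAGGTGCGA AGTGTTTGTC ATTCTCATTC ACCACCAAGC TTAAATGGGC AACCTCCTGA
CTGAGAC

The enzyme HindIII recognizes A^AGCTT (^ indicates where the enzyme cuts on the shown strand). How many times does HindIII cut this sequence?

3

AAGCTT occurs starting at positions 5, 93, 157.
HindIII cuts at 3 sites.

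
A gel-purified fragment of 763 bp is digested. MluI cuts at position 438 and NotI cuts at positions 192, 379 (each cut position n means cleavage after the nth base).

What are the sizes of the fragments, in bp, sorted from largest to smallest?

Combined cut positions (sorted): 192, 379, 438.
Linear molecule, 3 cuts → 4 fragments:
  192 − 0 = 192 bp
  379 − 192 = 187 bp
  438 − 379 = 59 bp
  763 − 438 = 325 bp
Sorted largest to smallest: 325, 192, 187, 59 bp.

325, 192, 187, 59 bp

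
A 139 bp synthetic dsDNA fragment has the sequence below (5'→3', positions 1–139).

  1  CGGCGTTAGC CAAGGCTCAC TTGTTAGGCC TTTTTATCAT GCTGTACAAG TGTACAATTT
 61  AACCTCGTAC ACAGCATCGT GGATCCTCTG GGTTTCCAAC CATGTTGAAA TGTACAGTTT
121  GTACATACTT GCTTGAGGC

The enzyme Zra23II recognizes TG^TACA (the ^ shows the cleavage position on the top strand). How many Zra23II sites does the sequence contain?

TGTACA occurs starting at positions 43, 51, 111, 120.
Zra23II cuts at 4 sites.

4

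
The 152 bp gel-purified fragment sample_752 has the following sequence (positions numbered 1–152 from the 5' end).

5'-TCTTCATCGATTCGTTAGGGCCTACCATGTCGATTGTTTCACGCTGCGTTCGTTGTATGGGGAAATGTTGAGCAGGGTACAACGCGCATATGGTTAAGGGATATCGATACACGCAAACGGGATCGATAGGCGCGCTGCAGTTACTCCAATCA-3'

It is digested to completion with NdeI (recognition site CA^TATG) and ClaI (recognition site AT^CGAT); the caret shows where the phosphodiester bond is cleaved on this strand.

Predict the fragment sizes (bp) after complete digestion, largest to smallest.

The NdeI site (CATATG) starts at position 87.
NdeI cuts after base 2 of each site, so after position 88.
ClaI sites (ATCGAT) start at positions 6, 103, 122.
ClaI cuts after base 2 of each site, so after positions 7, 104, 123.
Combined cut positions: 7, 88, 104, 123.
Linear molecule, 4 cuts → 5 fragments:
  1–7 → 7 bp
  8–88 → 81 bp
  89–104 → 16 bp
  105–123 → 19 bp
  124–152 → 29 bp
Sorted largest to smallest: 81, 29, 19, 16, 7 bp.

81, 29, 19, 16, 7 bp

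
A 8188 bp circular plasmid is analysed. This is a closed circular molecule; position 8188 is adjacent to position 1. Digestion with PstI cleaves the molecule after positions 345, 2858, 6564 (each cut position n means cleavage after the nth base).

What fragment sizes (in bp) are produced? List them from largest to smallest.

3706, 2513, 1969 bp

Circular molecule, 3 cuts → 3 fragments:
  2858 − 345 = 2513 bp
  6564 − 2858 = 3706 bp
  wrap: 8188 − 6564 + 345 = 1969 bp
Sorted largest to smallest: 3706, 2513, 1969 bp.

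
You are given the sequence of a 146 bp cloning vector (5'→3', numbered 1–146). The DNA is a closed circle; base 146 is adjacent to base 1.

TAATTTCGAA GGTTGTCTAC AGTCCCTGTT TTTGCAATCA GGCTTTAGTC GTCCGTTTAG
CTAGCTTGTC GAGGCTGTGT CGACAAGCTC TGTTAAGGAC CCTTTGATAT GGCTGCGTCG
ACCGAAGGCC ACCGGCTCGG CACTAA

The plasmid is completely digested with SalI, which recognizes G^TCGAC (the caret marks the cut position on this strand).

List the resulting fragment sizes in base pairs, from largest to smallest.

SalI sites (GTCGAC) start at positions 79, 117.
SalI cuts after the first base of each site, so after positions 79, 117.
Circular molecule, 2 cuts → 2 fragments:
  80–117 → 38 bp
  118–146 then 1–79 → 29 + 79 = 108 bp
Sorted largest to smallest: 108, 38 bp.

108, 38 bp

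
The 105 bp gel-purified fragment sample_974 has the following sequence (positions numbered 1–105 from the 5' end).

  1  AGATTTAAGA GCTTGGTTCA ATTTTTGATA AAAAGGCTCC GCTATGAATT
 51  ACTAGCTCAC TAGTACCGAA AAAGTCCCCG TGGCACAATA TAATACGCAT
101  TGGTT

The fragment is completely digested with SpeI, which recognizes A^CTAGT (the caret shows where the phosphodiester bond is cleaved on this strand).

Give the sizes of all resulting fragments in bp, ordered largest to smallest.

59, 46 bp

The SpeI site (ACTAGT) starts at position 59.
SpeI cuts after the first base of each site, so after position 59.
Linear molecule, 1 cut → 2 fragments:
  1–59 → 59 bp
  60–105 → 46 bp
Sorted largest to smallest: 59, 46 bp.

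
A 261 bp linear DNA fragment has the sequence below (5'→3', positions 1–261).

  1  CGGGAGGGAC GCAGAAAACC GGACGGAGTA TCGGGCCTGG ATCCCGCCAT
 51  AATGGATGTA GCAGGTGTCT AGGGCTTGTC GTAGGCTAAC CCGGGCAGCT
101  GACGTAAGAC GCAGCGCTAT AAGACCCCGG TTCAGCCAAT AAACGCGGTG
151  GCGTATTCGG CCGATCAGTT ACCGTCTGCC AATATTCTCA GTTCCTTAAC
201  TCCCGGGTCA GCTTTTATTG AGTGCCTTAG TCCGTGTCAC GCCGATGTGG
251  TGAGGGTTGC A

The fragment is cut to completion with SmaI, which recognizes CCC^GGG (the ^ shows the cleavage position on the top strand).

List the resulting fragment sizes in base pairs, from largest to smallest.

SmaI sites (CCCGGG) start at positions 90, 202.
SmaI cuts after base 3 of each site, so after positions 92, 204.
Linear molecule, 2 cuts → 3 fragments:
  1–92 → 92 bp
  93–204 → 112 bp
  205–261 → 57 bp
Sorted largest to smallest: 112, 92, 57 bp.

112, 92, 57 bp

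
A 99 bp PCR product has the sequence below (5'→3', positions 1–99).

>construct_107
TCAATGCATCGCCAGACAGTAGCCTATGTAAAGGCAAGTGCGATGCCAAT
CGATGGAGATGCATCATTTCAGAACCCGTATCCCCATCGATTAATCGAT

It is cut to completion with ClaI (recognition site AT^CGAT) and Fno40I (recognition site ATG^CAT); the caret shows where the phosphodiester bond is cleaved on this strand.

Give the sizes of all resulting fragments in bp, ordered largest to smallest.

44, 26, 11, 8, 6, 4 bp

ClaI sites (ATCGAT) start at positions 49, 86, 94.
ClaI cuts after base 2 of each site, so after positions 50, 87, 95.
Fno40I sites (ATGCAT) start at positions 4, 59.
Fno40I cuts after base 3 of each site, so after positions 6, 61.
Combined cut positions: 6, 50, 61, 87, 95.
Linear molecule, 5 cuts → 6 fragments:
  1–6 → 6 bp
  7–50 → 44 bp
  51–61 → 11 bp
  62–87 → 26 bp
  88–95 → 8 bp
  96–99 → 4 bp
Sorted largest to smallest: 44, 26, 11, 8, 6, 4 bp.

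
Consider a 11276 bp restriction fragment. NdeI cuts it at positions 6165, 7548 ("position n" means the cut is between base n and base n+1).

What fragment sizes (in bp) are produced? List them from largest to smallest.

Linear molecule, 2 cuts → 3 fragments:
  6165 − 0 = 6165 bp
  7548 − 6165 = 1383 bp
  11276 − 7548 = 3728 bp
Sorted largest to smallest: 6165, 3728, 1383 bp.

6165, 3728, 1383 bp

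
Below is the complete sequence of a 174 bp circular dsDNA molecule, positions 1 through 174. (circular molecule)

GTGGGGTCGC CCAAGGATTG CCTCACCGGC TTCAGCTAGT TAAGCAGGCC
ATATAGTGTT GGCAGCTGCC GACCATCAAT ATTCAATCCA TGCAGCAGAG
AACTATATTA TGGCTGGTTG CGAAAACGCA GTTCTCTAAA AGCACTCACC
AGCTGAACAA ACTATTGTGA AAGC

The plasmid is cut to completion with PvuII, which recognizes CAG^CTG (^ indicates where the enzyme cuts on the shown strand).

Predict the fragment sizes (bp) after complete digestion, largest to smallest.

PvuII sites (CAGCTG) start at positions 63, 150.
PvuII cuts after base 3 of each site, so after positions 65, 152.
Circular molecule, 2 cuts → 2 fragments:
  66–152 → 87 bp
  153–174 then 1–65 → 22 + 65 = 87 bp
Sorted largest to smallest: 87, 87 bp.

87, 87 bp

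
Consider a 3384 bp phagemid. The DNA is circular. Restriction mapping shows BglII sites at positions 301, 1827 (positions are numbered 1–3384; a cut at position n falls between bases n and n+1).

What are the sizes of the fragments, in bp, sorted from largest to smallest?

1858, 1526 bp

Circular molecule, 2 cuts → 2 fragments:
  1827 − 301 = 1526 bp
  wrap: 3384 − 1827 + 301 = 1858 bp
Sorted largest to smallest: 1858, 1526 bp.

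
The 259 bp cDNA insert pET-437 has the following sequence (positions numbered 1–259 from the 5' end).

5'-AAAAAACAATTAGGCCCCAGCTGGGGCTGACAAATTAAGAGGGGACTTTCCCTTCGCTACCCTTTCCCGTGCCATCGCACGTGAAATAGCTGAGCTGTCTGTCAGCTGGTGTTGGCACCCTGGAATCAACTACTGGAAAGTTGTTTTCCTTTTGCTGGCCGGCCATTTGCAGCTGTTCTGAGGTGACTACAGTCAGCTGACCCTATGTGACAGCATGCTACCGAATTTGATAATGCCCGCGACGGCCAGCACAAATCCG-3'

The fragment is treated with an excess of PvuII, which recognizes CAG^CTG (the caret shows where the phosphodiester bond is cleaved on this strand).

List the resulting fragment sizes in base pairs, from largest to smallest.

PvuII sites (CAGCTG) start at positions 18, 103, 170, 194.
PvuII cuts after base 3 of each site, so after positions 20, 105, 172, 196.
Linear molecule, 4 cuts → 5 fragments:
  1–20 → 20 bp
  21–105 → 85 bp
  106–172 → 67 bp
  173–196 → 24 bp
  197–259 → 63 bp
Sorted largest to smallest: 85, 67, 63, 24, 20 bp.

85, 67, 63, 24, 20 bp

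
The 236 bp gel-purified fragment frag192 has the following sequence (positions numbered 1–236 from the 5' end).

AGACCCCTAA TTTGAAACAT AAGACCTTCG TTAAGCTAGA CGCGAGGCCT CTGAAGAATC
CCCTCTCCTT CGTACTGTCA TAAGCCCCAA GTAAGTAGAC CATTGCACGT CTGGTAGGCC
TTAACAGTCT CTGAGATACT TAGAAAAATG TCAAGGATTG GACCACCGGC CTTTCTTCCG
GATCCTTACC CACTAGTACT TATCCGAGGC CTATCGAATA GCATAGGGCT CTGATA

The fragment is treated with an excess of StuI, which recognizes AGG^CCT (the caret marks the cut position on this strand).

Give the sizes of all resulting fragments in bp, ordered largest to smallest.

91, 71, 47, 27 bp

StuI sites (AGGCCT) start at positions 45, 116, 207.
StuI cuts after base 3 of each site, so after positions 47, 118, 209.
Linear molecule, 3 cuts → 4 fragments:
  1–47 → 47 bp
  48–118 → 71 bp
  119–209 → 91 bp
  210–236 → 27 bp
Sorted largest to smallest: 91, 71, 47, 27 bp.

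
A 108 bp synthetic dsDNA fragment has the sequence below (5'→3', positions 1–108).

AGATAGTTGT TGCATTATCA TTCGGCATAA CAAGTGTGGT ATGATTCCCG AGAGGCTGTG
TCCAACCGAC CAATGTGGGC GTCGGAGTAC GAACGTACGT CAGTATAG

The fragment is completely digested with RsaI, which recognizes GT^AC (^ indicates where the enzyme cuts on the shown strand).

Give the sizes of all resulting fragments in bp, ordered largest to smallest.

RsaI sites (GTAC) start at positions 87, 95.
RsaI cuts after base 2 of each site, so after positions 88, 96.
Linear molecule, 2 cuts → 3 fragments:
  1–88 → 88 bp
  89–96 → 8 bp
  97–108 → 12 bp
Sorted largest to smallest: 88, 12, 8 bp.

88, 12, 8 bp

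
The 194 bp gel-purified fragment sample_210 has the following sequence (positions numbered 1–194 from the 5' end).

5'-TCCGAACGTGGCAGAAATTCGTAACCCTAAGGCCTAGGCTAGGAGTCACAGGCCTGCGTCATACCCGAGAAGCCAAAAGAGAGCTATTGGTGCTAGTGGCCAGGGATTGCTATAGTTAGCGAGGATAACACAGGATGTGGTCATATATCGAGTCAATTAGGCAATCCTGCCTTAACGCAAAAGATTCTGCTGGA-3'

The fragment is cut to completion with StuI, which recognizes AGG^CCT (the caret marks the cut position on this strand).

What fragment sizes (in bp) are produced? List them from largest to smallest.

142, 32, 20 bp

StuI sites (AGGCCT) start at positions 30, 50.
StuI cuts after base 3 of each site, so after positions 32, 52.
Linear molecule, 2 cuts → 3 fragments:
  1–32 → 32 bp
  33–52 → 20 bp
  53–194 → 142 bp
Sorted largest to smallest: 142, 32, 20 bp.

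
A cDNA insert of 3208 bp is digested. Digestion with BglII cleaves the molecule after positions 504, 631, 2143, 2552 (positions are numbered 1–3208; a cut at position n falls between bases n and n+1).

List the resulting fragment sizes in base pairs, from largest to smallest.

Linear molecule, 4 cuts → 5 fragments:
  504 − 0 = 504 bp
  631 − 504 = 127 bp
  2143 − 631 = 1512 bp
  2552 − 2143 = 409 bp
  3208 − 2552 = 656 bp
Sorted largest to smallest: 1512, 656, 504, 409, 127 bp.

1512, 656, 504, 409, 127 bp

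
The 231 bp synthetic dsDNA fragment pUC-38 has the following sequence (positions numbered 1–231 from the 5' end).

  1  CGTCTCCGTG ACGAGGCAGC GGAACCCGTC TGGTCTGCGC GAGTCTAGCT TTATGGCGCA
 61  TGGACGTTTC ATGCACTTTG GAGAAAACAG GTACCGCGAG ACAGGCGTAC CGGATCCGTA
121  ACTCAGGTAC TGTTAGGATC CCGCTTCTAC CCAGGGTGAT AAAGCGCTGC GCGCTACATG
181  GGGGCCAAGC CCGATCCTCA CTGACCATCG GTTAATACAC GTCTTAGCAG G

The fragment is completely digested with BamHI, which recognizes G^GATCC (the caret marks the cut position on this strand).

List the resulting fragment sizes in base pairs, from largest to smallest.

BamHI sites (GGATCC) start at positions 112, 136.
BamHI cuts after the first base of each site, so after positions 112, 136.
Linear molecule, 2 cuts → 3 fragments:
  1–112 → 112 bp
  113–136 → 24 bp
  137–231 → 95 bp
Sorted largest to smallest: 112, 95, 24 bp.

112, 95, 24 bp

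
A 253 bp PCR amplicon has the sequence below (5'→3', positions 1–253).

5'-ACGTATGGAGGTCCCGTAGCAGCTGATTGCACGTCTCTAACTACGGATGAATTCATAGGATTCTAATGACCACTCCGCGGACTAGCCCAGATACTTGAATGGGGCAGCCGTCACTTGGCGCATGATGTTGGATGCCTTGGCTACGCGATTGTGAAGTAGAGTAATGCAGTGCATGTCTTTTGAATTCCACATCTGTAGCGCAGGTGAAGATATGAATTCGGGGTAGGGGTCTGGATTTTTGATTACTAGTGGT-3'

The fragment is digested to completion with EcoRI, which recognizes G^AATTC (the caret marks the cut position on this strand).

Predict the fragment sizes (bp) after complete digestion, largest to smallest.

133, 49, 39, 32 bp

EcoRI sites (GAATTC) start at positions 49, 182, 214.
EcoRI cuts after the first base of each site, so after positions 49, 182, 214.
Linear molecule, 3 cuts → 4 fragments:
  1–49 → 49 bp
  50–182 → 133 bp
  183–214 → 32 bp
  215–253 → 39 bp
Sorted largest to smallest: 133, 49, 39, 32 bp.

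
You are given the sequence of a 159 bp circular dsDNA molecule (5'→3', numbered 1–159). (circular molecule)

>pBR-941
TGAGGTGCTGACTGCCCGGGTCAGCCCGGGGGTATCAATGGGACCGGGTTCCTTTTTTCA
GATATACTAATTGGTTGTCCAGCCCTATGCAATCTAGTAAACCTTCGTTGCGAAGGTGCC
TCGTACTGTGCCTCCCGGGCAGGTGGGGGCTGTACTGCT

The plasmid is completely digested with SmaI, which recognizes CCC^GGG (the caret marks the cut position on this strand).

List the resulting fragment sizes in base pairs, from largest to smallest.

109, 40, 10 bp

SmaI sites (CCCGGG) start at positions 15, 25, 134.
SmaI cuts after base 3 of each site, so after positions 17, 27, 136.
Circular molecule, 3 cuts → 3 fragments:
  18–27 → 10 bp
  28–136 → 109 bp
  137–159 then 1–17 → 23 + 17 = 40 bp
Sorted largest to smallest: 109, 40, 10 bp.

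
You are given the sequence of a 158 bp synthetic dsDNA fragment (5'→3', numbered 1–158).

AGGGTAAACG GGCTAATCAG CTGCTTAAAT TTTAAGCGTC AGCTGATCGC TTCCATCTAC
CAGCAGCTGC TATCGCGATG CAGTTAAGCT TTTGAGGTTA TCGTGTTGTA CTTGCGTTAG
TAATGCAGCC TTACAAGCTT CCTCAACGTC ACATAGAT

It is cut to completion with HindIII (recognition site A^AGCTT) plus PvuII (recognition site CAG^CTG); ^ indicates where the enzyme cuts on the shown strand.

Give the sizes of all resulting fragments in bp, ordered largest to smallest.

HindIII sites (AAGCTT) start at positions 86, 135.
HindIII cuts after the first base of each site, so after positions 86, 135.
PvuII sites (CAGCTG) start at positions 18, 40, 64.
PvuII cuts after base 3 of each site, so after positions 20, 42, 66.
Combined cut positions: 20, 42, 66, 86, 135.
Linear molecule, 5 cuts → 6 fragments:
  1–20 → 20 bp
  21–42 → 22 bp
  43–66 → 24 bp
  67–86 → 20 bp
  87–135 → 49 bp
  136–158 → 23 bp
Sorted largest to smallest: 49, 24, 23, 22, 20, 20 bp.

49, 24, 23, 22, 20, 20 bp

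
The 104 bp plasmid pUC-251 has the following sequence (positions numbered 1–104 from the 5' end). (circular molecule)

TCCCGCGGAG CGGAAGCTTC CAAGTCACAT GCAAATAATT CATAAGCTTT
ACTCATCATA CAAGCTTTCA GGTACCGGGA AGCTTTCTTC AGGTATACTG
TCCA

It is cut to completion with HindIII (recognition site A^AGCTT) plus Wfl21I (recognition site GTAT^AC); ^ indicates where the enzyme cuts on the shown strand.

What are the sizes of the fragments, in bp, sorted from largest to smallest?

HindIII sites (AAGCTT) start at positions 14, 44, 62, 80.
HindIII cuts after the first base of each site, so after positions 14, 44, 62, 80.
The Wfl21I site (GTATAC) starts at position 93.
Wfl21I cuts after base 4 of each site, so after position 96.
Combined cut positions: 14, 44, 62, 80, 96.
Circular molecule, 5 cuts → 5 fragments:
  15–44 → 30 bp
  45–62 → 18 bp
  63–80 → 18 bp
  81–96 → 16 bp
  97–104 then 1–14 → 8 + 14 = 22 bp
Sorted largest to smallest: 30, 22, 18, 18, 16 bp.

30, 22, 18, 18, 16 bp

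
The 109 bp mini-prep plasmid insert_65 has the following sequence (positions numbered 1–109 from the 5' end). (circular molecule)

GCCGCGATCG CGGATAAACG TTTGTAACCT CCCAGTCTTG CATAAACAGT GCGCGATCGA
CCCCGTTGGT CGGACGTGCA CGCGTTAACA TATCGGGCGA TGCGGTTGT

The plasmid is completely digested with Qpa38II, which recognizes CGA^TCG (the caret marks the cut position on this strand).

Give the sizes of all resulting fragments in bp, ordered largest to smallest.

Qpa38II sites (CGATCG) start at positions 5, 54.
Qpa38II cuts after base 3 of each site, so after positions 7, 56.
Circular molecule, 2 cuts → 2 fragments:
  8–56 → 49 bp
  57–109 then 1–7 → 53 + 7 = 60 bp
Sorted largest to smallest: 60, 49 bp.

60, 49 bp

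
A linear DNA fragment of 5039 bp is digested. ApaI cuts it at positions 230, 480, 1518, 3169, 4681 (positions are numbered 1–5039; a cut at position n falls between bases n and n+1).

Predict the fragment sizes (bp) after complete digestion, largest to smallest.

1651, 1512, 1038, 358, 250, 230 bp

Linear molecule, 5 cuts → 6 fragments:
  230 − 0 = 230 bp
  480 − 230 = 250 bp
  1518 − 480 = 1038 bp
  3169 − 1518 = 1651 bp
  4681 − 3169 = 1512 bp
  5039 − 4681 = 358 bp
Sorted largest to smallest: 1651, 1512, 1038, 358, 250, 230 bp.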